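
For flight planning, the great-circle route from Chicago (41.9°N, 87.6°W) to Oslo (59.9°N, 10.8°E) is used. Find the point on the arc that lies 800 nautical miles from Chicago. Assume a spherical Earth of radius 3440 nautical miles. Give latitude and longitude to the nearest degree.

≈ (52°N, 75°W)

Convert each endpoint to a unit vector on the sphere (x = cos φ cos λ, y = cos φ sin λ, z = sin φ).
The central angle between the endpoints is δ = arccos(p₁·p₂) ≈ 1.020 rad (58.4°). The total great-circle distance is δ·R ≈ 1.020 × 3440 ≈ 3509 nmi, so the target fraction is f = 800/3509 ≈ 0.228.
Interpolate at f ≈ 0.228 with slerp weights a = sin((1−f)δ)/sin δ ≈ 0.832, b = sin(fδ)/sin δ ≈ 0.270.
p = a·p₁ + b·p₂ ≈ (0.159, -0.593, 0.789); φ = arcsin(p_z) ≈ 52.12°, λ = atan2(p_y, p_x) ≈ -74.98°.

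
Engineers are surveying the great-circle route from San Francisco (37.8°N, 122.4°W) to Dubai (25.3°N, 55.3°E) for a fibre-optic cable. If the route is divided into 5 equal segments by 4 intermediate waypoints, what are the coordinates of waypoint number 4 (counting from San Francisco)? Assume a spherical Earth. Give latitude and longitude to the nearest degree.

≈ (49°N, 54°E)

From cos δ = sin φ₁ sin φ₂ + cos φ₁ cos φ₂ cos Δλ, the central angle is δ ≈ 2.040 rad (116.9°).
Interpolate at f = 4/5 with slerp weights a = sin((1−f)δ)/sin δ ≈ 0.445, b = sin(fδ)/sin δ ≈ 1.119.
p = a·p₁ + b·p₂ ≈ (0.388, 0.535, 0.751); φ = arcsin(p_z) ≈ 48.65°, λ = atan2(p_y, p_x) ≈ 54.08°.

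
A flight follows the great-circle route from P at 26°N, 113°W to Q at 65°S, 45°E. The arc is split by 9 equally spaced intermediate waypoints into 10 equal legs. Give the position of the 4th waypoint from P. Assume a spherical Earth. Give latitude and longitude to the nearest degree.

From cos δ = sin φ₁ sin φ₂ + cos φ₁ cos φ₂ cos Δλ, the central angle is δ ≈ 2.418 rad (138.5°).
Interpolate at f = 4/10 with slerp weights a = sin((1−f)δ)/sin δ ≈ 1.500, b = sin(fδ)/sin δ ≈ 1.244.
p = a·p₁ + b·p₂ ≈ (-0.155, -0.869, -0.470); φ = arcsin(p_z) ≈ -28.02°, λ = atan2(p_y, p_x) ≈ -100.11°.

≈ 28°S, 100°W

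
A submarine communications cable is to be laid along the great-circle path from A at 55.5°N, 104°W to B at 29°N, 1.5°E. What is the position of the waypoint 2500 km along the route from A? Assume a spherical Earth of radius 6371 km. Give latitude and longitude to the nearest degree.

Write both endpoints as unit vectors p₁, p₂ with components (cos φ cos λ, cos φ sin λ, sin φ).
The central angle between the endpoints is δ = arccos(p₁·p₂) ≈ 1.300 rad (74.5°). The total great-circle distance is δ·R ≈ 1.300 × 6371 ≈ 8285 km, so the target fraction is f = 2500/8285 ≈ 0.302.
Interpolate at f ≈ 0.302 with slerp weights a = sin((1−f)δ)/sin δ ≈ 0.818, b = sin(fδ)/sin δ ≈ 0.397.
p = a·p₁ + b·p₂ ≈ (0.235, -0.440, 0.867); φ = arcsin(p_z) ≈ 60.05°, λ = atan2(p_y, p_x) ≈ -61.93°.

≈ 60°N, 62°W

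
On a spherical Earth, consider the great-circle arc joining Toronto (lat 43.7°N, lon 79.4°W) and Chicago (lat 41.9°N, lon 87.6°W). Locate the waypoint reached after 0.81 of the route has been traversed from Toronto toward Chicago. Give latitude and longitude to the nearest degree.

Write both endpoints as unit vectors p₁, p₂ with components (cos φ cos λ, cos φ sin λ, sin φ).
The central angle between the endpoints is δ = arccos(p₁·p₂) ≈ 0.110 rad (6.3°).
Interpolate at f = 0.81 with slerp weights a = sin((1−f)δ)/sin δ ≈ 0.190, b = sin(fδ)/sin δ ≈ 0.811.
p = a·p₁ + b·p₂ ≈ (0.051, -0.738, 0.673); φ = arcsin(p_z) ≈ 42.29°, λ = atan2(p_y, p_x) ≈ -86.08°.

≈ lat 42°N, lon 86°W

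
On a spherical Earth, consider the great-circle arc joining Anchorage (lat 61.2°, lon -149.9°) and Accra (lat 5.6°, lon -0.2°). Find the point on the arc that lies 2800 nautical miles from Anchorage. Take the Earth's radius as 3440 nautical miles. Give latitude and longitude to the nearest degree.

The haversine formula gives a central angle δ ≈ 1.905 rad (109.2°) between the endpoints. The total great-circle distance is δ·R ≈ 1.905 × 3440 ≈ 6555 nmi, so the target fraction is f = 2800/6555 ≈ 0.427.
Interpolate at f ≈ 0.427 with slerp weights a = sin((1−f)δ)/sin δ ≈ 0.939, b = sin(fδ)/sin δ ≈ 0.770.
p = a·p₁ + b·p₂ ≈ (0.374, -0.230, 0.898); φ = arcsin(p_z) ≈ 63.94°, λ = atan2(p_y, p_x) ≈ -31.52°.

≈ lat 64°, lon -32°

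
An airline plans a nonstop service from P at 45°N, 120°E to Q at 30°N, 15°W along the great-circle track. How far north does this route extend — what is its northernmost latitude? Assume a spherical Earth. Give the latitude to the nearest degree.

The great circle lies in the plane with unit normal n̂ = (p₁ × p₂)/|p₁ × p₂|.
Here n̂_z ≈ -0.434; the vertex latitude is φ_max = arccos|n̂_z| ≈ 64.3°.
Check via Clairaut: cos φ_max = |cos φ₁| · sin C = cos(45.0°)·sin(37.9°) ≈ 0.434, again giving ≈ 64.3°.

≈ 64°N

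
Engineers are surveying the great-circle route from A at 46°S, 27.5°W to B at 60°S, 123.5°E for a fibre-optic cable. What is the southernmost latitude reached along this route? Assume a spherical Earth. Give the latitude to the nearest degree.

The great circle lies in the plane with unit normal n̂ = (p₁ × p₂)/|p₁ × p₂|.
Here n̂_z ≈ +0.178; the vertex latitude is φ_max = arccos|n̂_z| ≈ 79.8°.
Check via Clairaut: cos φ_max = |cos φ₁| · sin C = cos(46.0°)·sin(165.2°) ≈ 0.178, again giving ≈ 79.8°.

≈ 80°S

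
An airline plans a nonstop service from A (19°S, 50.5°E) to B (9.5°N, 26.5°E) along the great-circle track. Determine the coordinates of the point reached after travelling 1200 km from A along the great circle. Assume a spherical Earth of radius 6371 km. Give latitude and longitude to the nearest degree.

≈ (11°S, 43°E)

Convert each endpoint to a unit vector on the sphere (x = cos φ cos λ, y = cos φ sin λ, z = sin φ).
The central angle between the endpoints is δ = arccos(p₁·p₂) ≈ 0.647 rad (37.0°). The total great-circle distance is δ·R ≈ 0.647 × 6371 ≈ 4119 km, so the target fraction is f = 1200/4119 ≈ 0.291.
Interpolate at f ≈ 0.291 with slerp weights a = sin((1−f)δ)/sin δ ≈ 0.734, b = sin(fδ)/sin δ ≈ 0.311.
p = a·p₁ + b·p₂ ≈ (0.716, 0.672, -0.188); φ = arcsin(p_z) ≈ -10.82°, λ = atan2(p_y, p_x) ≈ 43.21°.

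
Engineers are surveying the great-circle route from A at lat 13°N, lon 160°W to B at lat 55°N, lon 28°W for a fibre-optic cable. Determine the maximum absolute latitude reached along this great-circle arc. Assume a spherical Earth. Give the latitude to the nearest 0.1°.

The great circle lies in the plane with unit normal n̂ = (p₁ × p₂)/|p₁ × p₂|.
Here n̂_z ≈ +0.423; the vertex latitude is φ_max = arccos|n̂_z| ≈ 65.0°.

≈ 65.0°N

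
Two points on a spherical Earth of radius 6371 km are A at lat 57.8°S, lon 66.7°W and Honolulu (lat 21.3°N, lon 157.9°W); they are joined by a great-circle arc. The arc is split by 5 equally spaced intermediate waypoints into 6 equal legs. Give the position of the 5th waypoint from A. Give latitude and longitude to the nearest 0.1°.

≈ lat 6.1°N, lon 147.8°W

Write both endpoints as unit vectors p₁, p₂ with components (cos φ cos λ, cos φ sin λ, sin φ).
The central angle between the endpoints is δ = arccos(p₁·p₂) ≈ 1.894 rad (108.5°).
Interpolate at f = 5/6 with slerp weights a = sin((1−f)δ)/sin δ ≈ 0.327, b = sin(fδ)/sin δ ≈ 1.055.
p = a·p₁ + b·p₂ ≈ (-0.841, -0.530, 0.106); φ = arcsin(p_z) ≈ 6.09°, λ = atan2(p_y, p_x) ≈ -147.80°.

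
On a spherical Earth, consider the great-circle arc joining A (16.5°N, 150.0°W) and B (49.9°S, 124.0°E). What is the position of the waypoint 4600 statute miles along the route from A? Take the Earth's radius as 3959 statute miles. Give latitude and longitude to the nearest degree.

≈ (34°S, 164°E)

Write both endpoints as unit vectors p₁, p₂ with components (cos φ cos λ, cos φ sin λ, sin φ).
The central angle between the endpoints is δ = arccos(p₁·p₂) ≈ 1.746 rad (100.0°). The total great-circle distance is δ·R ≈ 1.746 × 3959 ≈ 6912 mi, so the target fraction is f = 4600/6912 ≈ 0.666.
Interpolate at f ≈ 0.666 with slerp weights a = sin((1−f)δ)/sin δ ≈ 0.560, b = sin(fδ)/sin δ ≈ 0.932.
p = a·p₁ + b·p₂ ≈ (-0.801, 0.229, -0.554); φ = arcsin(p_z) ≈ -33.62°, λ = atan2(p_y, p_x) ≈ 164.02°.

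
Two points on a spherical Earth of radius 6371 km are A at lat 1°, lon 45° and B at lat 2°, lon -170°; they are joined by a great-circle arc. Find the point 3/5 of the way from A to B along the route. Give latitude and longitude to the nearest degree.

≈ lat 5°, lon 132°

The haversine formula gives a central angle δ ≈ 2.529 rad (144.9°) between the endpoints.
Interpolate at f = 3/5 with slerp weights a = sin((1−f)δ)/sin δ ≈ 1.473, b = sin(fδ)/sin δ ≈ 1.736.
p = a·p₁ + b·p₂ ≈ (-0.667, 0.740, 0.086); φ = arcsin(p_z) ≈ 4.95°, λ = atan2(p_y, p_x) ≈ 132.00°.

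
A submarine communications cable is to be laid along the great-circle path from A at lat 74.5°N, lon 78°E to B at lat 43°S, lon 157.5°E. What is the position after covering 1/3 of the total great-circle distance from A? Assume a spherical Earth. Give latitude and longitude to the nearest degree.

Write both endpoints as unit vectors p₁, p₂ with components (cos φ cos λ, cos φ sin λ, sin φ).
The central angle between the endpoints is δ = arccos(p₁·p₂) ≈ 2.242 rad (128.4°).
Interpolate at f = 1/3 with slerp weights a = sin((1−f)δ)/sin δ ≈ 1.273, b = sin(fδ)/sin δ ≈ 0.868.
p = a·p₁ + b·p₂ ≈ (-0.515, 0.576, 0.635); φ = arcsin(p_z) ≈ 39.41°, λ = atan2(p_y, p_x) ≈ 131.85°.

≈ lat 39°N, lon 132°E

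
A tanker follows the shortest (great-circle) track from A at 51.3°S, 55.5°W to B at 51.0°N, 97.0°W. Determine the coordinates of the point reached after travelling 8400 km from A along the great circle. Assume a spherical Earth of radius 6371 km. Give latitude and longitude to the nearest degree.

≈ 20°N, 82°W

Convert each endpoint to a unit vector on the sphere (x = cos φ cos λ, y = cos φ sin λ, z = sin φ).
The central angle between the endpoints is δ = arccos(p₁·p₂) ≈ 1.888 rad (108.2°). The total great-circle distance is δ·R ≈ 1.888 × 6371 ≈ 12028 km, so the target fraction is f = 8400/12028 ≈ 0.698.
Interpolate at f ≈ 0.698 with slerp weights a = sin((1−f)δ)/sin δ ≈ 0.567, b = sin(fδ)/sin δ ≈ 1.019.
p = a·p₁ + b·p₂ ≈ (0.123, -0.929, 0.349); φ = arcsin(p_z) ≈ 20.44°, λ = atan2(p_y, p_x) ≈ -82.47°.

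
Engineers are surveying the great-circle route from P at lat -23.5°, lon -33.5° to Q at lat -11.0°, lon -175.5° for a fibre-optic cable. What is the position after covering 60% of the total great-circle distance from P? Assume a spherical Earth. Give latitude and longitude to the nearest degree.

Write both endpoints as unit vectors p₁, p₂ with components (cos φ cos λ, cos φ sin λ, sin φ).
The central angle between the endpoints is δ = arccos(p₁·p₂) ≈ 2.257 rad (129.3°).
Interpolate at f = 0.60 with slerp weights a = sin((1−f)δ)/sin δ ≈ 1.014, b = sin(fδ)/sin δ ≈ 1.262.
p = a·p₁ + b·p₂ ≈ (-0.459, -0.611, -0.645); φ = arcsin(p_z) ≈ -40.18°, λ = atan2(p_y, p_x) ≈ -126.95°.

≈ lat -40°, lon -127°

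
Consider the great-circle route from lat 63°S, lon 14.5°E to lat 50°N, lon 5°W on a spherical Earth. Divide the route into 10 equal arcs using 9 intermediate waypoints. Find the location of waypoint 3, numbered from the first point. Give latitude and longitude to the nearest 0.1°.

≈ lat 29.3°S, lon 5.8°E

Convert each endpoint to a unit vector on the sphere (x = cos φ cos λ, y = cos φ sin λ, z = sin φ).
The central angle between the endpoints is δ = arccos(p₁·p₂) ≈ 1.990 rad (114.0°).
Interpolate at f = 3/10 with slerp weights a = sin((1−f)δ)/sin δ ≈ 1.078, b = sin(fδ)/sin δ ≈ 0.616.
p = a·p₁ + b·p₂ ≈ (0.868, 0.088, -0.489); φ = arcsin(p_z) ≈ -29.25°, λ = atan2(p_y, p_x) ≈ 5.79°.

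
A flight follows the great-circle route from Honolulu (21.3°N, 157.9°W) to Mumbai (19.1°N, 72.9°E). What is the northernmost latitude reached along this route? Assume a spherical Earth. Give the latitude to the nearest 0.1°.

The great circle lies in the plane with unit normal n̂ = (p₁ × p₂)/|p₁ × p₂|.
Here n̂_z ≈ -0.759; the vertex latitude is φ_max = arccos|n̂_z| ≈ 40.6°.
Check via Clairaut: cos φ_max = |cos φ₁| · sin C = cos(21.3°)·sin(54.5°) ≈ 0.759, again giving ≈ 40.6°.

≈ 40.6°N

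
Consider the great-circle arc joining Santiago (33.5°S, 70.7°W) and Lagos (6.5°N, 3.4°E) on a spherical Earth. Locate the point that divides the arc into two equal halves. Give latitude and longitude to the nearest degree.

≈ 17°S, 30°W

From cos δ = sin φ₁ sin φ₂ + cos φ₁ cos φ₂ cos Δλ, the central angle is δ ≈ 1.406 rad (80.5°).
Interpolate at f = 1/2 with slerp weights a = sin((1−f)δ)/sin δ ≈ 0.655, b = sin(fδ)/sin δ ≈ 0.655.
p = a·p₁ + b·p₂ ≈ (0.831, -0.477, -0.287); φ = arcsin(p_z) ≈ -16.71°, λ = atan2(p_y, p_x) ≈ -29.88°.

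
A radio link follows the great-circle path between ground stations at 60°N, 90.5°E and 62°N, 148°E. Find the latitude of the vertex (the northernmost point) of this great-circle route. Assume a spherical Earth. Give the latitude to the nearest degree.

≈ 64°N

The great circle lies in the plane with unit normal n̂ = (p₁ × p₂)/|p₁ × p₂|.
Here n̂_z ≈ +0.436; the vertex latitude is φ_max = arccos|n̂_z| ≈ 64.2°.
Check via Clairaut: cos φ_max = |cos φ₁| · sin C = cos(60.0°)·sin(60.6°) ≈ 0.436, again giving ≈ 64.2°.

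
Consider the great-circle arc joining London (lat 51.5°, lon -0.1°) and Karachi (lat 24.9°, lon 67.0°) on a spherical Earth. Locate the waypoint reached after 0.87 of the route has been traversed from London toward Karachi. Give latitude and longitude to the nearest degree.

Convert each endpoint to a unit vector on the sphere (x = cos φ cos λ, y = cos φ sin λ, z = sin φ).
The central angle between the endpoints is δ = arccos(p₁·p₂) ≈ 0.989 rad (56.7°).
Interpolate at f = 0.87 with slerp weights a = sin((1−f)δ)/sin δ ≈ 0.153, b = sin(fδ)/sin δ ≈ 0.907.
p = a·p₁ + b·p₂ ≈ (0.417, 0.757, 0.502); φ = arcsin(p_z) ≈ 30.14°, λ = atan2(p_y, p_x) ≈ 61.16°.

≈ lat 30°, lon 61°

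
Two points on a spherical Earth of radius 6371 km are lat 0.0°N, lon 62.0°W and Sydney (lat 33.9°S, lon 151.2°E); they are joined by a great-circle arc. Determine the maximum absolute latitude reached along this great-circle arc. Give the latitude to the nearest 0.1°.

≈ 50.8°S

The great circle lies in the plane with unit normal n̂ = (p₁ × p₂)/|p₁ × p₂|.
Here n̂_z ≈ -0.632; the vertex latitude is φ_max = arccos|n̂_z| ≈ 50.8°.
Check via Clairaut: cos φ_max = |cos φ₁| · sin C = cos(0.0°)·sin(140.8°) ≈ 0.632, again giving ≈ 50.8°.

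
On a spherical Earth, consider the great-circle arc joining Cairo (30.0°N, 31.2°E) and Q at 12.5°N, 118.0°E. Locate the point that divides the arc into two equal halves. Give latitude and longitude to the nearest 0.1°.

From cos δ = sin φ₁ sin φ₂ + cos φ₁ cos φ₂ cos Δλ, the central angle is δ ≈ 1.415 rad (81.1°).
Interpolate at f = 1/2 with slerp weights a = sin((1−f)δ)/sin δ ≈ 0.658, b = sin(fδ)/sin δ ≈ 0.658.
p = a·p₁ + b·p₂ ≈ (0.186, 0.862, 0.471); φ = arcsin(p_z) ≈ 28.12°, λ = atan2(p_y, p_x) ≈ 77.84°.

≈ 28.1°N, 77.8°E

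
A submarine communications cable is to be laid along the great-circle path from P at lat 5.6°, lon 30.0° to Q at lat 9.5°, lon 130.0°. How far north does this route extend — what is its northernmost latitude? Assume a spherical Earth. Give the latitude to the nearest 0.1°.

The great circle lies in the plane with unit normal n̂ = (p₁ × p₂)/|p₁ × p₂|.
Here n̂_z ≈ +0.978; the vertex latitude is φ_max = arccos|n̂_z| ≈ 11.9°.
Check via Clairaut: cos φ_max = |cos φ₁| · sin C = cos(5.6°)·sin(79.4°) ≈ 0.978, again giving ≈ 11.9°.

≈ 11.9°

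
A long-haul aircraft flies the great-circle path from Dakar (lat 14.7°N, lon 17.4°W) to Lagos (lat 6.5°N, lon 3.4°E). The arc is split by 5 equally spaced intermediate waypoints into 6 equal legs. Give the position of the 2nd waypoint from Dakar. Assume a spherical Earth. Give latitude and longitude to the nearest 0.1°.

≈ lat 12.1°N, lon 10.3°W

Convert each endpoint to a unit vector on the sphere (x = cos φ cos λ, y = cos φ sin λ, z = sin φ).
The central angle between the endpoints is δ = arccos(p₁·p₂) ≈ 0.384 rad (22.0°).
Interpolate at f = 2/6 with slerp weights a = sin((1−f)δ)/sin δ ≈ 0.676, b = sin(fδ)/sin δ ≈ 0.341.
p = a·p₁ + b·p₂ ≈ (0.962, -0.175, 0.210); φ = arcsin(p_z) ≈ 12.13°, λ = atan2(p_y, p_x) ≈ -10.34°.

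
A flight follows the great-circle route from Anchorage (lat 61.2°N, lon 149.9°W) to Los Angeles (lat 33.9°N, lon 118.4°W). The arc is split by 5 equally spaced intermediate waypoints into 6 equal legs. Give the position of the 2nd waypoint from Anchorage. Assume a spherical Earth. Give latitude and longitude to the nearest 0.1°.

≈ lat 53.1°N, lon 135.2°W

Write both endpoints as unit vectors p₁, p₂ with components (cos φ cos λ, cos φ sin λ, sin φ).
The central angle between the endpoints is δ = arccos(p₁·p₂) ≈ 0.592 rad (33.9°).
Interpolate at f = 2/6 with slerp weights a = sin((1−f)δ)/sin δ ≈ 0.689, b = sin(fδ)/sin δ ≈ 0.351.
p = a·p₁ + b·p₂ ≈ (-0.426, -0.423, 0.800); φ = arcsin(p_z) ≈ 53.11°, λ = atan2(p_y, p_x) ≈ -135.19°.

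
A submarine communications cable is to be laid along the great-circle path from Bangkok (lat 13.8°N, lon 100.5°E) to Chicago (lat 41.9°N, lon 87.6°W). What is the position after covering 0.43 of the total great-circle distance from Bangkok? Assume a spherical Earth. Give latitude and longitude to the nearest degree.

≈ lat 66°N, lon 115°E

Convert each endpoint to a unit vector on the sphere (x = cos φ cos λ, y = cos φ sin λ, z = sin φ).
The central angle between the endpoints is δ = arccos(p₁·p₂) ≈ 2.161 rad (123.8°).
Interpolate at f = 0.43 with slerp weights a = sin((1−f)δ)/sin δ ≈ 1.135, b = sin(fδ)/sin δ ≈ 0.964.
p = a·p₁ + b·p₂ ≈ (-0.171, 0.367, 0.915); φ = arcsin(p_z) ≈ 66.14°, λ = atan2(p_y, p_x) ≈ 114.97°.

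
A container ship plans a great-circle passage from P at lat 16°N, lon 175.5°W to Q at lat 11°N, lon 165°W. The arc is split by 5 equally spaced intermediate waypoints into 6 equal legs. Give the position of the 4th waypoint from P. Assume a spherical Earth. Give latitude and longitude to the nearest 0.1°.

Write both endpoints as unit vectors p₁, p₂ with components (cos φ cos λ, cos φ sin λ, sin φ).
The central angle between the endpoints is δ = arccos(p₁·p₂) ≈ 0.198 rad (11.4°).
Interpolate at f = 4/6 with slerp weights a = sin((1−f)δ)/sin δ ≈ 0.335, b = sin(fδ)/sin δ ≈ 0.669.
p = a·p₁ + b·p₂ ≈ (-0.956, -0.195, 0.220); φ = arcsin(p_z) ≈ 12.71°, λ = atan2(p_y, p_x) ≈ -168.45°.

≈ lat 12.7°N, lon 168.5°W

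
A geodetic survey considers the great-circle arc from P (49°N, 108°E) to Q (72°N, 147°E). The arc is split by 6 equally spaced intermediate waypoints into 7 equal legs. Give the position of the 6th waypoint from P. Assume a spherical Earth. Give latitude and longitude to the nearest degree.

From cos δ = sin φ₁ sin φ₂ + cos φ₁ cos φ₂ cos Δλ, the central angle is δ ≈ 0.505 rad (28.9°).
Interpolate at f = 6/7 with slerp weights a = sin((1−f)δ)/sin δ ≈ 0.149, b = sin(fδ)/sin δ ≈ 0.867.
p = a·p₁ + b·p₂ ≈ (-0.255, 0.239, 0.937); φ = arcsin(p_z) ≈ 69.55°, λ = atan2(p_y, p_x) ≈ 136.86°.

≈ (70°N, 137°E)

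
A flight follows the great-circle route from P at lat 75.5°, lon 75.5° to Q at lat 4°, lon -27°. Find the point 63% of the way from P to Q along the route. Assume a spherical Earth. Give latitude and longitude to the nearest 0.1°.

Convert each endpoint to a unit vector on the sphere (x = cos φ cos λ, y = cos φ sin λ, z = sin φ).
The central angle between the endpoints is δ = arccos(p₁·p₂) ≈ 1.557 rad (89.2°).
Interpolate at f = 0.63 with slerp weights a = sin((1−f)δ)/sin δ ≈ 0.545, b = sin(fδ)/sin δ ≈ 0.831.
p = a·p₁ + b·p₂ ≈ (0.773, -0.244, 0.586); φ = arcsin(p_z) ≈ 35.84°, λ = atan2(p_y, p_x) ≈ -17.54°.

≈ lat 35.8°, lon -17.5°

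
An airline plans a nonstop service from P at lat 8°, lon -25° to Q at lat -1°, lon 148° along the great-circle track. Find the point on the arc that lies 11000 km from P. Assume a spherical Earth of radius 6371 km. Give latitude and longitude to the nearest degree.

Write both endpoints as unit vectors p₁, p₂ with components (cos φ cos λ, cos φ sin λ, sin φ).
The central angle between the endpoints is δ = arccos(p₁·p₂) ≈ 2.969 rad (170.1°). The total great-circle distance is δ·R ≈ 2.969 × 6371 ≈ 18916 km, so the target fraction is f = 11000/18916 ≈ 0.582.
Interpolate at f ≈ 0.582 with slerp weights a = sin((1−f)δ)/sin δ ≈ 5.516, b = sin(fδ)/sin δ ≈ 5.757.
p = a·p₁ + b·p₂ ≈ (0.069, 0.742, 0.667); φ = arcsin(p_z) ≈ 41.85°, λ = atan2(p_y, p_x) ≈ 84.65°.

≈ lat 42°, lon 85°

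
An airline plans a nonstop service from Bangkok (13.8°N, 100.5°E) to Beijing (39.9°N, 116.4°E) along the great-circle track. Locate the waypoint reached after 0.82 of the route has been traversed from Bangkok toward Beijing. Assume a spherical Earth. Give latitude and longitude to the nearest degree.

Write both endpoints as unit vectors p₁, p₂ with components (cos φ cos λ, cos φ sin λ, sin φ).
The central angle between the endpoints is δ = arccos(p₁·p₂) ≈ 0.517 rad (29.6°).
Interpolate at f = 0.82 with slerp weights a = sin((1−f)δ)/sin δ ≈ 0.188, b = sin(fδ)/sin δ ≈ 0.832.
p = a·p₁ + b·p₂ ≈ (-0.317, 0.751, 0.579); φ = arcsin(p_z) ≈ 35.36°, λ = atan2(p_y, p_x) ≈ 112.88°.

≈ 35°N, 113°E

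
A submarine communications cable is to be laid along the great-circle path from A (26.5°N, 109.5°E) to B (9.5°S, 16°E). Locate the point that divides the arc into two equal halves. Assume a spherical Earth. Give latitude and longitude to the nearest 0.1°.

From cos δ = sin φ₁ sin φ₂ + cos φ₁ cos φ₂ cos Δλ, the central angle is δ ≈ 1.699 rad (97.3°).
Interpolate at f = 1/2 with slerp weights a = sin((1−f)δ)/sin δ ≈ 0.757, b = sin(fδ)/sin δ ≈ 0.757.
p = a·p₁ + b·p₂ ≈ (0.492, 0.844, 0.213); φ = arcsin(p_z) ≈ 12.29°, λ = atan2(p_y, p_x) ≈ 59.79°.

≈ (12.3°N, 59.8°E)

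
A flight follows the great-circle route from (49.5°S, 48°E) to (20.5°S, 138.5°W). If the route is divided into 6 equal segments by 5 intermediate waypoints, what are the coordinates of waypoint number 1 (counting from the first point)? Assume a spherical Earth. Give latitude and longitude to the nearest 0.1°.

Write both endpoints as unit vectors p₁, p₂ with components (cos φ cos λ, cos φ sin λ, sin φ).
The central angle between the endpoints is δ = arccos(p₁·p₂) ≈ 1.916 rad (109.8°).
Interpolate at f = 1/6 with slerp weights a = sin((1−f)δ)/sin δ ≈ 1.062, b = sin(fδ)/sin δ ≈ 0.334.
p = a·p₁ + b·p₂ ≈ (0.228, 0.306, -0.925); φ = arcsin(p_z) ≈ -67.60°, λ = atan2(p_y, p_x) ≈ 53.32°.

≈ (67.6°S, 53.3°E)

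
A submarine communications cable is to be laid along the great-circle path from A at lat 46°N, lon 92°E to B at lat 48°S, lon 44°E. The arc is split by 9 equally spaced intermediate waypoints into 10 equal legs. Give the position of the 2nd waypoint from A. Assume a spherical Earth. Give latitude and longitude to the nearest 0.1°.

≈ lat 27.6°N, lon 80.3°E

Write both endpoints as unit vectors p₁, p₂ with components (cos φ cos λ, cos φ sin λ, sin φ).
The central angle between the endpoints is δ = arccos(p₁·p₂) ≈ 1.796 rad (102.9°).
Interpolate at f = 2/10 with slerp weights a = sin((1−f)δ)/sin δ ≈ 1.017, b = sin(fδ)/sin δ ≈ 0.361.
p = a·p₁ + b·p₂ ≈ (0.149, 0.874, 0.463); φ = arcsin(p_z) ≈ 27.60°, λ = atan2(p_y, p_x) ≈ 80.32°.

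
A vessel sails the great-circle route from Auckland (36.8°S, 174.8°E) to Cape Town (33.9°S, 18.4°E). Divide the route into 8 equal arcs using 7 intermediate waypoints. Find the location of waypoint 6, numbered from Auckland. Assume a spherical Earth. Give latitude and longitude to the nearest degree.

Write both endpoints as unit vectors p₁, p₂ with components (cos φ cos λ, cos φ sin λ, sin φ).
The central angle between the endpoints is δ = arccos(p₁·p₂) ≈ 1.849 rad (106.0°).
Interpolate at f = 6/8 with slerp weights a = sin((1−f)δ)/sin δ ≈ 0.464, b = sin(fδ)/sin δ ≈ 1.023.
p = a·p₁ + b·p₂ ≈ (0.435, 0.302, -0.848); φ = arcsin(p_z) ≈ -58.02°, λ = atan2(p_y, p_x) ≈ 34.71°.

≈ (58°S, 35°E)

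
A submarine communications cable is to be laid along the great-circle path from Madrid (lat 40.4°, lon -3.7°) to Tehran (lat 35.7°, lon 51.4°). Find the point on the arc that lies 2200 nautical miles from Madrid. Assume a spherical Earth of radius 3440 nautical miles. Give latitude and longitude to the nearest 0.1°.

≈ lat 38.0°, lon 44.1°

Write both endpoints as unit vectors p₁, p₂ with components (cos φ cos λ, cos φ sin λ, sin φ).
The central angle between the endpoints is δ = arccos(p₁·p₂) ≈ 0.749 rad (42.9°). The total great-circle distance is δ·R ≈ 0.749 × 3440 ≈ 2578 nmi, so the target fraction is f = 2200/2578 ≈ 0.853.
Interpolate at f ≈ 0.853 with slerp weights a = sin((1−f)δ)/sin δ ≈ 0.161, b = sin(fδ)/sin δ ≈ 0.876.
p = a·p₁ + b·p₂ ≈ (0.566, 0.548, 0.616); φ = arcsin(p_z) ≈ 38.00°, λ = atan2(p_y, p_x) ≈ 44.07°.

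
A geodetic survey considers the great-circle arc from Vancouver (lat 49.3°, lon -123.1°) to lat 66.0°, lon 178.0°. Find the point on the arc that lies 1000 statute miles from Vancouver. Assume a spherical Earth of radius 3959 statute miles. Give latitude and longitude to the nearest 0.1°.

Write both endpoints as unit vectors p₁, p₂ with components (cos φ cos λ, cos φ sin λ, sin φ).
The central angle between the endpoints is δ = arccos(p₁·p₂) ≈ 0.592 rad (33.9°). The total great-circle distance is δ·R ≈ 0.592 × 3959 ≈ 2345 mi, so the target fraction is f = 1000/2345 ≈ 0.426.
Interpolate at f ≈ 0.426 with slerp weights a = sin((1−f)δ)/sin δ ≈ 0.597, b = sin(fδ)/sin δ ≈ 0.448.
p = a·p₁ + b·p₂ ≈ (-0.395, -0.320, 0.861); φ = arcsin(p_z) ≈ 59.48°, λ = atan2(p_y, p_x) ≈ -140.98°.

≈ lat 59.5°, lon -141.0°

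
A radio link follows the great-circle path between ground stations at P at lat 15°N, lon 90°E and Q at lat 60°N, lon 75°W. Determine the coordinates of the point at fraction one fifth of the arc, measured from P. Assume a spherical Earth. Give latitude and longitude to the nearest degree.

The haversine formula gives a central angle δ ≈ 1.816 rad (104.0°) between the endpoints.
Interpolate at f = 1/5 with slerp weights a = sin((1−f)δ)/sin δ ≈ 1.024, b = sin(fδ)/sin δ ≈ 0.366.
p = a·p₁ + b·p₂ ≈ (0.047, 0.812, 0.582); φ = arcsin(p_z) ≈ 35.59°, λ = atan2(p_y, p_x) ≈ 86.66°.

≈ lat 36°N, lon 87°E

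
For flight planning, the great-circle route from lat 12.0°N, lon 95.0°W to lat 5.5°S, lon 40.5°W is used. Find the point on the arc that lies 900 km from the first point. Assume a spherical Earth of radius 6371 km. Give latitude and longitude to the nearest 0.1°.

From cos δ = sin φ₁ sin φ₂ + cos φ₁ cos φ₂ cos Δλ, the central angle is δ ≈ 0.994 rad (56.9°). The total great-circle distance is δ·R ≈ 0.994 × 6371 ≈ 6332 km, so the target fraction is f = 900/6332 ≈ 0.142.
Interpolate at f ≈ 0.142 with slerp weights a = sin((1−f)δ)/sin δ ≈ 0.898, b = sin(fδ)/sin δ ≈ 0.168.
p = a·p₁ + b·p₂ ≈ (0.051, -0.984, 0.171); φ = arcsin(p_z) ≈ 9.83°, λ = atan2(p_y, p_x) ≈ -87.06°.

≈ lat 9.8°N, lon 87.1°W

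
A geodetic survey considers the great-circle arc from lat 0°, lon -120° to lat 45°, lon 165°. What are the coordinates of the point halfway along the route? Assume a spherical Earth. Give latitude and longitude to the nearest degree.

≈ lat 27°, lon -150°

Write both endpoints as unit vectors p₁, p₂ with components (cos φ cos λ, cos φ sin λ, sin φ).
The central angle between the endpoints is δ = arccos(p₁·p₂) ≈ 1.387 rad (79.5°).
Interpolate at f = 1/2 with slerp weights a = sin((1−f)δ)/sin δ ≈ 0.650, b = sin(fδ)/sin δ ≈ 0.650.
p = a·p₁ + b·p₂ ≈ (-0.769, -0.444, 0.460); φ = arcsin(p_z) ≈ 27.37°, λ = atan2(p_y, p_x) ≈ -150.00°.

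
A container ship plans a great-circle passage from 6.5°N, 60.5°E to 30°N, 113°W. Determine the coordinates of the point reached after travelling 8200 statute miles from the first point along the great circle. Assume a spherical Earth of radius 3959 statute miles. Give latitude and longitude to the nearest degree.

Write both endpoints as unit vectors p₁, p₂ with components (cos φ cos λ, cos φ sin λ, sin φ).
The central angle between the endpoints is δ = arccos(p₁·p₂) ≈ 2.495 rad (143.0°). The total great-circle distance is δ·R ≈ 2.495 × 3959 ≈ 9879 mi, so the target fraction is f = 8200/9879 ≈ 0.830.
Interpolate at f ≈ 0.830 with slerp weights a = sin((1−f)δ)/sin δ ≈ 0.683, b = sin(fδ)/sin δ ≈ 1.457.
p = a·p₁ + b·p₂ ≈ (-0.159, -0.571, 0.806); φ = arcsin(p_z) ≈ 53.69°, λ = atan2(p_y, p_x) ≈ -105.54°.

≈ 54°N, 106°W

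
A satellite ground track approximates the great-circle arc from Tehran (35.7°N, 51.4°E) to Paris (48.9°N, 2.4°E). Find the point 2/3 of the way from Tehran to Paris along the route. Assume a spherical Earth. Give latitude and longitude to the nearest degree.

Write both endpoints as unit vectors p₁, p₂ with components (cos φ cos λ, cos φ sin λ, sin φ).
The central angle between the endpoints is δ = arccos(p₁·p₂) ≈ 0.660 rad (37.8°).
Interpolate at f = 2/3 with slerp weights a = sin((1−f)δ)/sin δ ≈ 0.356, b = sin(fδ)/sin δ ≈ 0.695.
p = a·p₁ + b·p₂ ≈ (0.637, 0.245, 0.731); φ = arcsin(p_z) ≈ 46.99°, λ = atan2(p_y, p_x) ≈ 21.05°.

≈ 47°N, 21°E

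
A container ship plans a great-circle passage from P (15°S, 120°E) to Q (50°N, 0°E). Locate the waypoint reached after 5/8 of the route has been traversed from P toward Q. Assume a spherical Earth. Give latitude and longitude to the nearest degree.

≈ (40°N, 65°E)

The haversine formula gives a central angle δ ≈ 2.104 rad (120.6°) between the endpoints.
Interpolate at f = 5/8 with slerp weights a = sin((1−f)δ)/sin δ ≈ 0.824, b = sin(fδ)/sin δ ≈ 1.124.
p = a·p₁ + b·p₂ ≈ (0.324, 0.690, 0.648); φ = arcsin(p_z) ≈ 40.35°, λ = atan2(p_y, p_x) ≈ 64.82°.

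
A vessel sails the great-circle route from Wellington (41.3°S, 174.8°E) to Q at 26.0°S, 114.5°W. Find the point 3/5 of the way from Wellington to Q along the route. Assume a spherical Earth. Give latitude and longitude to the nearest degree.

≈ 37°S, 139°W

Convert each endpoint to a unit vector on the sphere (x = cos φ cos λ, y = cos φ sin λ, z = sin φ).
The central angle between the endpoints is δ = arccos(p₁·p₂) ≈ 1.033 rad (59.2°).
Interpolate at f = 3/5 with slerp weights a = sin((1−f)δ)/sin δ ≈ 0.467, b = sin(fδ)/sin δ ≈ 0.676.
p = a·p₁ + b·p₂ ≈ (-0.602, -0.521, -0.605); φ = arcsin(p_z) ≈ -37.23°, λ = atan2(p_y, p_x) ≈ -139.10°.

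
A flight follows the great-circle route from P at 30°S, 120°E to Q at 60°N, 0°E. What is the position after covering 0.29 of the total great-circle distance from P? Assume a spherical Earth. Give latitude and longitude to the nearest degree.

Convert each endpoint to a unit vector on the sphere (x = cos φ cos λ, y = cos φ sin λ, z = sin φ).
The central angle between the endpoints is δ = arccos(p₁·p₂) ≈ 2.278 rad (130.5°).
Interpolate at f = 0.29 with slerp weights a = sin((1−f)δ)/sin δ ≈ 1.314, b = sin(fδ)/sin δ ≈ 0.807.
p = a·p₁ + b·p₂ ≈ (-0.165, 0.985, 0.042); φ = arcsin(p_z) ≈ 2.40°, λ = atan2(p_y, p_x) ≈ 99.53°.

≈ 2°N, 100°E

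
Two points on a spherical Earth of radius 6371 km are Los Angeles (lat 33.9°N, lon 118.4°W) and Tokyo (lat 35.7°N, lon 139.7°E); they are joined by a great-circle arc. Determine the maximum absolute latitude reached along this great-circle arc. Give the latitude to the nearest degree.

≈ 48°N

The great circle lies in the plane with unit normal n̂ = (p₁ × p₂)/|p₁ × p₂|.
Here n̂_z ≈ -0.671; the vertex latitude is φ_max = arccos|n̂_z| ≈ 47.8°.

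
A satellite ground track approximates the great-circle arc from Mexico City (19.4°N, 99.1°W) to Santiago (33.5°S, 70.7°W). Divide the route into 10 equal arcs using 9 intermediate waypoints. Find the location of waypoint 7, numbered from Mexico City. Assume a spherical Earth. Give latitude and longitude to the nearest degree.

Convert each endpoint to a unit vector on the sphere (x = cos φ cos λ, y = cos φ sin λ, z = sin φ).
The central angle between the endpoints is δ = arccos(p₁·p₂) ≈ 1.037 rad (59.4°).
Interpolate at f = 7/10 with slerp weights a = sin((1−f)δ)/sin δ ≈ 0.356, b = sin(fδ)/sin δ ≈ 0.771.
p = a·p₁ + b·p₂ ≈ (0.159, -0.938, -0.307); φ = arcsin(p_z) ≈ -17.91°, λ = atan2(p_y, p_x) ≈ -80.35°.

≈ 18°S, 80°W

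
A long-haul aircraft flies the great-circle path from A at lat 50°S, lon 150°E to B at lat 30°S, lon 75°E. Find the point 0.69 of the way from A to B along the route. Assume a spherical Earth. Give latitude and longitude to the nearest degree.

≈ lat 41°S, lon 92°E

Write both endpoints as unit vectors p₁, p₂ with components (cos φ cos λ, cos φ sin λ, sin φ).
The central angle between the endpoints is δ = arccos(p₁·p₂) ≈ 1.016 rad (58.2°).
Interpolate at f = 0.69 with slerp weights a = sin((1−f)δ)/sin δ ≈ 0.364, b = sin(fδ)/sin δ ≈ 0.759.
p = a·p₁ + b·p₂ ≈ (-0.033, 0.752, -0.659); φ = arcsin(p_z) ≈ -41.19°, λ = atan2(p_y, p_x) ≈ 92.50°.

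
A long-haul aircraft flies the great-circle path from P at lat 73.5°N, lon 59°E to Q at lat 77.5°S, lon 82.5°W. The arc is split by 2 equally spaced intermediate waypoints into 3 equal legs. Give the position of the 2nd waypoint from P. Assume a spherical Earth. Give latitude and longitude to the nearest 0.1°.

Write both endpoints as unit vectors p₁, p₂ with components (cos φ cos λ, cos φ sin λ, sin φ).
The central angle between the endpoints is δ = arccos(p₁·p₂) ≈ 2.964 rad (169.8°).
Interpolate at f = 2/3 with slerp weights a = sin((1−f)δ)/sin δ ≈ 4.715, b = sin(fδ)/sin δ ≈ 5.191.
p = a·p₁ + b·p₂ ≈ (0.836, 0.034, -0.547); φ = arcsin(p_z) ≈ -33.17°, λ = atan2(p_y, p_x) ≈ 2.32°.

≈ lat 33.2°S, lon 2.3°E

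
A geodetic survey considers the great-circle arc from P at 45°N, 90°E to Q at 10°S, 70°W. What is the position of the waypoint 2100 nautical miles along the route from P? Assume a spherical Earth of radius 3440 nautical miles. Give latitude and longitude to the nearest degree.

Write both endpoints as unit vectors p₁, p₂ with components (cos φ cos λ, cos φ sin λ, sin φ).
The central angle between the endpoints is δ = arccos(p₁·p₂) ≈ 2.461 rad (141.0°). The total great-circle distance is δ·R ≈ 2.461 × 3440 ≈ 8466 nmi, so the target fraction is f = 2100/8466 ≈ 0.248.
Interpolate at f ≈ 0.248 with slerp weights a = sin((1−f)δ)/sin δ ≈ 1.527, b = sin(fδ)/sin δ ≈ 0.911.
p = a·p₁ + b·p₂ ≈ (0.307, 0.237, 0.922); φ = arcsin(p_z) ≈ 67.19°, λ = atan2(p_y, p_x) ≈ 37.68°.

≈ 67°N, 38°E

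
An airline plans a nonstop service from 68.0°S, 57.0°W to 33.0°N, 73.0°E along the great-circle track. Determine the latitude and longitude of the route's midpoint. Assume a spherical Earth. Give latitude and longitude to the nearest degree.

Write both endpoints as unit vectors p₁, p₂ with components (cos φ cos λ, cos φ sin λ, sin φ).
The central angle between the endpoints is δ = arccos(p₁·p₂) ≈ 2.356 rad (135.0°).
Interpolate at f = 1/2 with slerp weights a = sin((1−f)δ)/sin δ ≈ 1.306, b = sin(fδ)/sin δ ≈ 1.306.
p = a·p₁ + b·p₂ ≈ (0.587, 0.637, -0.500); φ = arcsin(p_z) ≈ -29.98°, λ = atan2(p_y, p_x) ≈ 47.36°.

≈ 30°S, 47°E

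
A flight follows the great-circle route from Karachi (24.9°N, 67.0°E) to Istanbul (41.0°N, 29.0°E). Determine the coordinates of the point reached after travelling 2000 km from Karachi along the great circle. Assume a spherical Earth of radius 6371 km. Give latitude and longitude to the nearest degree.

≈ (35°N, 49°E)

Write both endpoints as unit vectors p₁, p₂ with components (cos φ cos λ, cos φ sin λ, sin φ).
The central angle between the endpoints is δ = arccos(p₁·p₂) ≈ 0.617 rad (35.3°). The total great-circle distance is δ·R ≈ 0.617 × 6371 ≈ 3930 km, so the target fraction is f = 2000/3930 ≈ 0.509.
Interpolate at f ≈ 0.509 with slerp weights a = sin((1−f)δ)/sin δ ≈ 0.516, b = sin(fδ)/sin δ ≈ 0.534.
p = a·p₁ + b·p₂ ≈ (0.535, 0.626, 0.567); φ = arcsin(p_z) ≈ 34.56°, λ = atan2(p_y, p_x) ≈ 49.47°.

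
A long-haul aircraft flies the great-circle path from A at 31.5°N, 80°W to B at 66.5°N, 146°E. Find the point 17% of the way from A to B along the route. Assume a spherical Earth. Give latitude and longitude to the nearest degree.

Write both endpoints as unit vectors p₁, p₂ with components (cos φ cos λ, cos φ sin λ, sin φ).
The central angle between the endpoints is δ = arccos(p₁·p₂) ≈ 1.325 rad (75.9°).
Interpolate at f = 0.17 with slerp weights a = sin((1−f)δ)/sin δ ≈ 0.919, b = sin(fδ)/sin δ ≈ 0.230.
p = a·p₁ + b·p₂ ≈ (0.060, -0.720, 0.691); φ = arcsin(p_z) ≈ 43.73°, λ = atan2(p_y, p_x) ≈ -85.25°.

≈ 44°N, 85°W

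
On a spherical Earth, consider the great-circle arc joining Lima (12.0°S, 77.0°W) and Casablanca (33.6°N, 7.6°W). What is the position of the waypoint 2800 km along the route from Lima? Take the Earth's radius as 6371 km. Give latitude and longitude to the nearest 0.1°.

Write both endpoints as unit vectors p₁, p₂ with components (cos φ cos λ, cos φ sin λ, sin φ).
The central angle between the endpoints is δ = arccos(p₁·p₂) ≈ 1.398 rad (80.1°). The total great-circle distance is δ·R ≈ 1.398 × 6371 ≈ 8909 km, so the target fraction is f = 2800/8909 ≈ 0.314.
Interpolate at f ≈ 0.314 with slerp weights a = sin((1−f)δ)/sin δ ≈ 0.831, b = sin(fδ)/sin δ ≈ 0.432.
p = a·p₁ + b·p₂ ≈ (0.539, -0.839, 0.066); φ = arcsin(p_z) ≈ 3.80°, λ = atan2(p_y, p_x) ≈ -57.28°.

≈ (3.8°N, 57.3°W)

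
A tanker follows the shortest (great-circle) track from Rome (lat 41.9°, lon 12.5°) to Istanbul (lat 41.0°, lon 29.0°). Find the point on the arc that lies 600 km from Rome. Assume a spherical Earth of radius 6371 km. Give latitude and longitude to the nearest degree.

Convert each endpoint to a unit vector on the sphere (x = cos φ cos λ, y = cos φ sin λ, z = sin φ).
The central angle between the endpoints is δ = arccos(p₁·p₂) ≈ 0.216 rad (12.4°). The total great-circle distance is δ·R ≈ 0.216 × 6371 ≈ 1377 km, so the target fraction is f = 600/1377 ≈ 0.436.
Interpolate at f ≈ 0.436 with slerp weights a = sin((1−f)δ)/sin δ ≈ 0.567, b = sin(fδ)/sin δ ≈ 0.439.
p = a·p₁ + b·p₂ ≈ (0.702, 0.252, 0.667); φ = arcsin(p_z) ≈ 41.80°, λ = atan2(p_y, p_x) ≈ 19.74°.

≈ lat 42°, lon 20°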